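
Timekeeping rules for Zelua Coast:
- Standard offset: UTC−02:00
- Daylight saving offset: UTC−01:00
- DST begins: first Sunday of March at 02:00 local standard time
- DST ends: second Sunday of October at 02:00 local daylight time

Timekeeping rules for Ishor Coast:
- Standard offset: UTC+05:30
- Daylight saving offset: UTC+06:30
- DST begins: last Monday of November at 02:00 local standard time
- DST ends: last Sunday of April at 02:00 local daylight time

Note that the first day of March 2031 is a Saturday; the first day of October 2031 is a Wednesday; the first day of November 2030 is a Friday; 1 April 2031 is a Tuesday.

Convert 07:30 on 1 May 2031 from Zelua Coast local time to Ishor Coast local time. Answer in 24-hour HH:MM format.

14:00

1 March 2031 is a Saturday, so the first Sunday is March 2.
1 October 2031 is a Wednesday, so the first Sunday is October 5 and the second is October 12.
Daylight saving runs 2 March – 12 October; 1 May 2031 is inside that window, so Zelua Coast is at UTC−01:00.
07:30 Zelua Coast + 1h = 08:30 UTC.
1 November 2030 is a Friday, so Mondays fall on 4, 11, 18, 25; the last is November 25.
1 April 2031 is a Tuesday, so Sundays fall on 6, 13, 20, 27; the last is April 27.
At the standard offset (UTC+05:30), 08:30 UTC + 5h30m = 14:00 Ishor Coast standard time.
The standard-time date in Ishor Coast, 1 May 2031, is outside the daylight-saving period (25 November 2030 – 27 April 2031), so Ishor Coast is on standard time, UTC+05:30.
08:30 UTC + 5h30m = 14:00 Ishor Coast.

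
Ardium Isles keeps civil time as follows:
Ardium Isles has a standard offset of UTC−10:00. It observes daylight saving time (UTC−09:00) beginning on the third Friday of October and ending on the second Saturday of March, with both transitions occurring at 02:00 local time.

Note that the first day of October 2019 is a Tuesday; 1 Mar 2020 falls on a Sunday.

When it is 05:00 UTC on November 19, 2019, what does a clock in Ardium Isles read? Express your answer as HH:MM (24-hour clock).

1 October 2019 is a Tuesday, so the first Friday is October 4 and the third is October 18.
1 March 2020 is a Sunday, so the first Saturday is March 7 and the second is March 14.
At the standard offset (UTC−10:00), 05:00 UTC − 10h = 19:00 Ardium Isles standard time (rolling into the previous day, 18 November 2019).
The standard-time date in Ardium Isles, November 18, 2019, falls between 18 October 2019 and 14 March 2020, so daylight saving is in effect and Ardium Isles is at UTC−09:00.
05:00 UTC − 9h = 20:00 local (rolling into the previous day, 18 November 2019).

20:00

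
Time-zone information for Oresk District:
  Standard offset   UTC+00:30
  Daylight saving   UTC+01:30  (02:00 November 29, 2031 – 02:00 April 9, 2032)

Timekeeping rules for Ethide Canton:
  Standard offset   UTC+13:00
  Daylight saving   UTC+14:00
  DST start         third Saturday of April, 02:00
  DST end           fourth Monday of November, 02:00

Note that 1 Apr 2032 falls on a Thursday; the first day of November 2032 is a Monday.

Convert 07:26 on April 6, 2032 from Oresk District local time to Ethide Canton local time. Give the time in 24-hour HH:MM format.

18:56

April 6, 2032 lies within the daylight-saving period (29 November 2031 – 9 April 2032), so Oresk District is on daylight time, UTC+01:30.
07:26 Oresk District − 1h30m = 05:56 UTC.
1 April 2032 is a Thursday, so the first Saturday is April 3 and the third is April 17.
1 November 2032 is a Monday, so the first Monday is November 1 and the fourth is November 22.
At the standard offset (UTC+13:00), 05:56 UTC + 13h = 18:56 Ethide Canton standard time.
Daylight saving runs 17 April – 22 November; the standard-time date in Ethide Canton, April 6, 2032, is outside that window, so Ethide Canton is on standard time at UTC+13:00.
05:56 UTC + 13h = 18:56 Ethide Canton.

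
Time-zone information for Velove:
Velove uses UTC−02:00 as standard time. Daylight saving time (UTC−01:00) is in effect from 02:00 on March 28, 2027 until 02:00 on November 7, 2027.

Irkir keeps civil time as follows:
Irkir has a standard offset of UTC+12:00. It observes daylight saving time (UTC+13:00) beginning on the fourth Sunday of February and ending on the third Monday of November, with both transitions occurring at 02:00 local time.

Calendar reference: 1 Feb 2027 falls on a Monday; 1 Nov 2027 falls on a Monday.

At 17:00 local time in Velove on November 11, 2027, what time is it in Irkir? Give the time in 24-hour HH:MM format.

08:00

November 11, 2027 does not fall between 28 March and 7 November, so daylight saving is not in effect and Velove is at UTC−02:00.
17:00 Velove + 2h = 19:00 UTC.
1 February 2027 is a Monday, so the first Sunday is February 7 and the fourth is February 28.
1 November 2027 is a Monday, so the first Monday is November 1 and the third is November 15.
At the standard offset (UTC+12:00), 19:00 UTC + 12h = 07:00 Irkir standard time (rolling into the next day, 12 November 2027).
The standard-time date in Irkir, November 12, 2027, falls between 28 February and 15 November, so daylight saving is in effect and Irkir is at UTC+13:00.
19:00 UTC + 13h = 08:00 Irkir (rolling into the next day, 12 November 2027).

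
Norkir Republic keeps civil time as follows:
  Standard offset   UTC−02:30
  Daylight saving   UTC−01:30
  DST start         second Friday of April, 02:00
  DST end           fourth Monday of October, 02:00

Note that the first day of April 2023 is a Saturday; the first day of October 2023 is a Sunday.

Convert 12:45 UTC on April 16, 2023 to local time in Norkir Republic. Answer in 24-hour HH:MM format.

1 April 2023 is a Saturday, so the first Friday is April 7 and the second is April 14.
1 October 2023 is a Sunday, so the first Monday is October 2 and the fourth is October 23.
At the standard offset (UTC−02:30), 12:45 UTC − 2h30m = 10:15 Norkir Republic standard time.
The standard-time date in Norkir Republic, April 16, 2023, falls between 14 April and 23 October, so daylight saving is in effect and Norkir Republic is at UTC−01:30.
12:45 UTC − 1h30m = 11:15 local.

11:15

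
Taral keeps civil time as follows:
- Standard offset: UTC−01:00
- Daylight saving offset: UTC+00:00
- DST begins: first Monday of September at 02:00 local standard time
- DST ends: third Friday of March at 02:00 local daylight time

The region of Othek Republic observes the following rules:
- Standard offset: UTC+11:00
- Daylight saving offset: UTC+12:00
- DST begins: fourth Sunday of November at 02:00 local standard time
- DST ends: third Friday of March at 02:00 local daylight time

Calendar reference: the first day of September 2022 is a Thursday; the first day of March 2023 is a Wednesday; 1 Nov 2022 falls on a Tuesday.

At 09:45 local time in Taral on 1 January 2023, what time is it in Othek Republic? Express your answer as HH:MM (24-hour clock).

21:45

1 September 2022 is a Thursday, so the first Monday is September 5.
1 March 2023 is a Wednesday, so the first Friday is March 3 and the third is March 17.
1 January 2023 falls between 5 September 2022 and 17 March 2023, so daylight saving is in effect and Taral is at UTC+00:00.
09:45 Taral − 0h = 09:45 UTC.
1 November 2022 is a Tuesday, so the first Sunday is November 6 and the fourth is November 27.
1 March 2023 is a Wednesday, so the first Friday is March 3 and the third is March 17.
At the standard offset (UTC+11:00), 09:45 UTC + 11h = 20:45 Othek Republic standard time.
The standard-time date in Othek Republic, 1 January 2023, falls between 27 November 2022 and 17 March 2023, so daylight saving is in effect and Othek Republic is at UTC+12:00.
09:45 UTC + 12h = 21:45 Othek Republic.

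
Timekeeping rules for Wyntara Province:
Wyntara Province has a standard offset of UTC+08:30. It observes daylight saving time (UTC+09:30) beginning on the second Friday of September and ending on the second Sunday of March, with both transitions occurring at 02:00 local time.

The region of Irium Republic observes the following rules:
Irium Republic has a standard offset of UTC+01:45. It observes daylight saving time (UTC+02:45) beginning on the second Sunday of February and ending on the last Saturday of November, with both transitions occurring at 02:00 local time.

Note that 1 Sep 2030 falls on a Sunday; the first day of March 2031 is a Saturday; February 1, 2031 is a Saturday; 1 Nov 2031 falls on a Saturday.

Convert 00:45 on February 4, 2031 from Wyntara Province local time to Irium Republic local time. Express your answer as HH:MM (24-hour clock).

17:00

1 September 2030 is a Sunday, so the first Friday is September 6 and the second is September 13.
1 March 2031 is a Saturday, so the first Sunday is March 2 and the second is March 9.
February 4, 2031 lies within the daylight-saving period (13 September 2030 – 9 March 2031), so Wyntara Province is on daylight time, UTC+09:30.
00:45 Wyntara Province − 9h30m = 15:15 UTC (rolling into the previous day, 3 February 2031).
1 February 2031 is a Saturday, so the first Sunday is February 2 and the second is February 9.
1 November 2031 is a Saturday, so Saturdays fall on 1, 8, 15, 22, 29; the last is November 29.
At the standard offset (UTC+01:45), 15:15 UTC + 1h45m = 17:00 Irium Republic standard time.
The standard-time date in Irium Republic, February 3, 2031, is outside the daylight-saving period (9 February – 29 November), so Irium Republic is on standard time, UTC+01:45.
15:15 UTC + 1h45m = 17:00 Irium Republic.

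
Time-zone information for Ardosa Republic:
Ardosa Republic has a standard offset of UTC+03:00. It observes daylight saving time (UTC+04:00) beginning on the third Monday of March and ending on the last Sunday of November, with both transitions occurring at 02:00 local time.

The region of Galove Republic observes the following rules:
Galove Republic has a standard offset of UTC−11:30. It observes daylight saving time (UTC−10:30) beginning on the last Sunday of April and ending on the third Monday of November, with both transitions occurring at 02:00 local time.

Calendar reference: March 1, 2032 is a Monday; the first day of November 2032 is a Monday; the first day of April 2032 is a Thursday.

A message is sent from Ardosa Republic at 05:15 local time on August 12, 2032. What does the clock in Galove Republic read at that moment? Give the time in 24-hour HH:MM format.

14:45

1 March 2032 is a Monday, so the first Monday is March 1 and the third is March 15.
1 November 2032 is a Monday, so Sundays fall on 7, 14, 21, 28; the last is November 28.
August 12, 2032 falls between 15 March and 28 November, so daylight saving is in effect and Ardosa Republic is at UTC+04:00.
05:15 Ardosa Republic − 4h = 01:15 UTC.
1 April 2032 is a Thursday, so Sundays fall on 4, 11, 18, 25; the last is April 25.
1 November 2032 is a Monday, so the first Monday is November 1 and the third is November 15.
At the standard offset (UTC−11:30), 01:15 UTC − 11h30m = 13:45 Galove Republic standard time (rolling into the previous day, 11 August 2032).
The standard-time date in Galove Republic, August 11, 2032, lies within the daylight-saving period (25 April – 15 November), so Galove Republic is on daylight time, UTC−10:30.
01:15 UTC − 10h30m = 14:45 Galove Republic (rolling into the previous day, 11 August 2032).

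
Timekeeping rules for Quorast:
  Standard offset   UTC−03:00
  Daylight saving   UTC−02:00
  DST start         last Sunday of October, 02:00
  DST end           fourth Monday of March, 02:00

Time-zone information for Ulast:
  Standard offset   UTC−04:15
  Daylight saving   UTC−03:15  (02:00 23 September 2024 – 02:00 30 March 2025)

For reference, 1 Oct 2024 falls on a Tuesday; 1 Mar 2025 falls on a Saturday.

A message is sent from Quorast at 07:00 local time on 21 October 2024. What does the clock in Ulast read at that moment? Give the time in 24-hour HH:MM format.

1 October 2024 is a Tuesday, so Sundays fall on 6, 13, 20, 27; the last is October 27.
1 March 2025 is a Saturday, so the first Monday is March 3 and the fourth is March 24.
21 October 2024 is outside the daylight-saving period (27 October 2024 – 24 March 2025), so Quorast is on standard time, UTC−03:00.
07:00 Quorast + 3h = 10:00 UTC.
At the standard offset (UTC−04:15), 10:00 UTC − 4h15m = 05:45 Ulast standard time.
Daylight saving runs 23 September 2024 – 30 March 2025; the standard-time date in Ulast, 21 October 2024, is inside that window, so Ulast is at UTC−03:15.
10:00 UTC − 3h15m = 06:45 Ulast.

06:45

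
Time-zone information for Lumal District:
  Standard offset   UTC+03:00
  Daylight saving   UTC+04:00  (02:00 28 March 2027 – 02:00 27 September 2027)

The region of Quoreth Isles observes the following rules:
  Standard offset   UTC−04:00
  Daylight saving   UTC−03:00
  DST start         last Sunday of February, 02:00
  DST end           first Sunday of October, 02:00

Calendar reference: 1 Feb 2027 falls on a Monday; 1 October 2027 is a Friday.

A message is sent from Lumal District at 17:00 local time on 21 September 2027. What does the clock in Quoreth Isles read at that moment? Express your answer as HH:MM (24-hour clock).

10:00

Daylight saving runs 28 March – 27 September; 21 September 2027 is inside that window, so Lumal District is at UTC+04:00.
17:00 Lumal District − 4h = 13:00 UTC.
1 February 2027 is a Monday, so Sundays fall on 7, 14, 21, 28; the last is February 28.
1 October 2027 is a Friday, so the first Sunday is October 3.
At the standard offset (UTC−04:00), 13:00 UTC − 4h = 09:00 Quoreth Isles standard time.
The standard-time date in Quoreth Isles, 21 September 2027, lies within the daylight-saving period (28 February – 3 October), so Quoreth Isles is on daylight time, UTC−03:00.
13:00 UTC − 3h = 10:00 Quoreth Isles.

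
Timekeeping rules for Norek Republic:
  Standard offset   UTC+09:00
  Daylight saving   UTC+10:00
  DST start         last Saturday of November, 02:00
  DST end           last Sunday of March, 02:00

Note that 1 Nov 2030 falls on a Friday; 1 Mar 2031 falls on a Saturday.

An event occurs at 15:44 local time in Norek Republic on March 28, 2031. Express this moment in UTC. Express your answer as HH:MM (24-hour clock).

1 November 2030 is a Friday, so Saturdays fall on 2, 9, 16, 23, 30; the last is November 30.
1 March 2031 is a Saturday, so Sundays fall on 2, 9, 16, 23, 30; the last is March 30.
Daylight saving runs 30 November 2030 – 30 March 2031; March 28, 2031 is inside that window, so Norek Republic is at UTC+10:00.
15:44 local − 10h = 05:44 UTC.

05:44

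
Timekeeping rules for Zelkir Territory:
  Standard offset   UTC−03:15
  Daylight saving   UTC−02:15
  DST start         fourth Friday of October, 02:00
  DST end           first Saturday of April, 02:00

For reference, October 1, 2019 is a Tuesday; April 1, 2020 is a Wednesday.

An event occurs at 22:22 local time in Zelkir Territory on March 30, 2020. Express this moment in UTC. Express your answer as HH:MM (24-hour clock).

00:37

1 October 2019 is a Tuesday, so the first Friday is October 4 and the fourth is October 25.
1 April 2020 is a Wednesday, so the first Saturday is April 4.
March 30, 2020 falls between 25 October 2019 and 4 April 2020, so daylight saving is in effect and Zelkir Territory is at UTC−02:15.
22:22 local + 2h15m = 00:37 UTC (rolling into the next day, 31 March 2020).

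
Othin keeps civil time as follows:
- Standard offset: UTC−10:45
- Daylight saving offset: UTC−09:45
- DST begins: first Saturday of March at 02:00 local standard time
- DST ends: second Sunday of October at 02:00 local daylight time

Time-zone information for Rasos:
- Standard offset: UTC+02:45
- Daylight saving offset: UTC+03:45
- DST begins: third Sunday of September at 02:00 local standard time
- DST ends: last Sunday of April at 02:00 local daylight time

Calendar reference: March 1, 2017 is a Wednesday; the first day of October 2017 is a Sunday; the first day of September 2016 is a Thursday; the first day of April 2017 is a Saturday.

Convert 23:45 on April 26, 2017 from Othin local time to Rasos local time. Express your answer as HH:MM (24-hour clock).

13:15

1 March 2017 is a Wednesday, so the first Saturday is March 4.
1 October 2017 is a Sunday, so the first Sunday is October 1 and the second is October 8.
April 26, 2017 lies within the daylight-saving period (4 March – 8 October), so Othin is on daylight time, UTC−09:45.
23:45 Othin + 9h45m = 09:30 UTC (rolling into the next day, 27 April 2017).
1 September 2016 is a Thursday, so the first Sunday is September 4 and the third is September 18.
1 April 2017 is a Saturday, so Sundays fall on 2, 9, 16, 23, 30; the last is April 30.
At the standard offset (UTC+02:45), 09:30 UTC + 2h45m = 12:15 Rasos standard time.
The standard-time date in Rasos, April 27, 2017, lies within the daylight-saving period (18 September 2016 – 30 April 2017), so Rasos is on daylight time, UTC+03:45.
09:30 UTC + 3h45m = 13:15 Rasos.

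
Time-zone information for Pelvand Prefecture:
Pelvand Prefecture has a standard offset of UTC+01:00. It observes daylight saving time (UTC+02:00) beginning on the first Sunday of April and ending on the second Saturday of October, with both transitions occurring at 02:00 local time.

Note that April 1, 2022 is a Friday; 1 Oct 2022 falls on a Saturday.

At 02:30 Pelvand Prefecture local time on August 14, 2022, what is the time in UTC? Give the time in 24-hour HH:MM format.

1 April 2022 is a Friday, so the first Sunday is April 3.
1 October 2022 is a Saturday, so the first Saturday is October 1 and the second is October 8.
August 14, 2022 falls between 3 April and 8 October, so daylight saving is in effect and Pelvand Prefecture is at UTC+02:00.
02:30 local − 2h = 00:30 UTC.

00:30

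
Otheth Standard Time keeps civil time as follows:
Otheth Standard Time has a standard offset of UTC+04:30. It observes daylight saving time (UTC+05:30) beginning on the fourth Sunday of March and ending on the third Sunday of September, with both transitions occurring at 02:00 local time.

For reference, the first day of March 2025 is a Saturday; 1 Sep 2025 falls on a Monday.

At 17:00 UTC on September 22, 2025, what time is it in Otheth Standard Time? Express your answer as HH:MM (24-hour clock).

21:30

1 March 2025 is a Saturday, so the first Sunday is March 2 and the fourth is March 23.
1 September 2025 is a Monday, so the first Sunday is September 7 and the third is September 21.
At the standard offset (UTC+04:30), 17:00 UTC + 4h30m = 21:30 Otheth Standard Time standard time.
The standard-time date in Otheth Standard Time, September 22, 2025, does not fall between 23 March and 21 September, so daylight saving is not in effect and Otheth Standard Time is at UTC+04:30.
17:00 UTC + 4h30m = 21:30 local.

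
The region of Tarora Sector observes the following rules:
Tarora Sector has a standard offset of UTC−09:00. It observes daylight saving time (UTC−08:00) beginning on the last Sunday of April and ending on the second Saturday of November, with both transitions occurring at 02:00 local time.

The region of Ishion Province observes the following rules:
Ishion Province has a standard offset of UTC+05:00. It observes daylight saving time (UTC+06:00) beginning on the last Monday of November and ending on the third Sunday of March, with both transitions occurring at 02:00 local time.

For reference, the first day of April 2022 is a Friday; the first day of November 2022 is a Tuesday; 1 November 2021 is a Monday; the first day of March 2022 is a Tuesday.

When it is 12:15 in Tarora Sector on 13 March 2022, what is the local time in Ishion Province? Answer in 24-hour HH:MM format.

1 April 2022 is a Friday, so Sundays fall on 3, 10, 17, 24; the last is April 24.
1 November 2022 is a Tuesday, so the first Saturday is November 5 and the second is November 12.
Daylight saving runs 24 April – 12 November; 13 March 2022 is outside that window, so Tarora Sector is on standard time at UTC−09:00.
12:15 Tarora Sector + 9h = 21:15 UTC.
1 November 2021 is a Monday, so Mondays fall on 1, 8, 15, 22, 29; the last is November 29.
1 March 2022 is a Tuesday, so the first Sunday is March 6 and the third is March 20.
At the standard offset (UTC+05:00), 21:15 UTC + 5h = 02:15 Ishion Province standard time (rolling into the next day, 14 March 2022).
The standard-time date in Ishion Province, 14 March 2022, lies within the daylight-saving period (29 November 2021 – 20 March 2022), so Ishion Province is on daylight time, UTC+06:00.
21:15 UTC + 6h = 03:15 Ishion Province (rolling into the next day, 14 March 2022).

03:15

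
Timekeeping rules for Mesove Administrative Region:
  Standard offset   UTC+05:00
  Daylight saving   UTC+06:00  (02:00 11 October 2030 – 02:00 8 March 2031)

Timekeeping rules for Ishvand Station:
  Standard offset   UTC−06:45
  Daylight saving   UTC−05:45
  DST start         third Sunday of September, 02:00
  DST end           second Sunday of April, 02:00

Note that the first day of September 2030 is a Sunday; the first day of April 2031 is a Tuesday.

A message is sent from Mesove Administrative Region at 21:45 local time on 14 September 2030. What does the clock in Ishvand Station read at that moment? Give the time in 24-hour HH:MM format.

14 September 2030 does not fall between 11 October 2030 and 8 March 2031, so daylight saving is not in effect and Mesove Administrative Region is at UTC+05:00.
21:45 Mesove Administrative Region − 5h = 16:45 UTC.
1 September 2030 is a Sunday, so the first Sunday is September 1 and the third is September 15.
1 April 2031 is a Tuesday, so the first Sunday is April 6 and the second is April 13.
At the standard offset (UTC−06:45), 16:45 UTC − 6h45m = 10:00 Ishvand Station standard time.
Daylight saving runs 15 September 2030 – 13 April 2031; the standard-time date in Ishvand Station, 14 September 2030, is outside that window, so Ishvand Station is on standard time at UTC−06:45.
16:45 UTC − 6h45m = 10:00 Ishvand Station.

10:00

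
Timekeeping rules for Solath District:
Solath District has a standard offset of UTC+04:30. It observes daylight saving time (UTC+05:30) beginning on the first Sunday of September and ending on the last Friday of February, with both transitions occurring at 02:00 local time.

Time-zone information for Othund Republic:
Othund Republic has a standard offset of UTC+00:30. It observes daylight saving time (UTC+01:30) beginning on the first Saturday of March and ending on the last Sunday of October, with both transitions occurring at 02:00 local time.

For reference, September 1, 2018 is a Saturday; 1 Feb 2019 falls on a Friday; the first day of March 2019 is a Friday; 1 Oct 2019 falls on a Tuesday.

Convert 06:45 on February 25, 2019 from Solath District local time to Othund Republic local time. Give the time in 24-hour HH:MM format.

02:45

1 September 2018 is a Saturday, so the first Sunday is September 2.
1 February 2019 is a Friday, so Fridays fall on 1, 8, 15, 22; the last is February 22.
February 25, 2019 is outside the daylight-saving period (2 September 2018 – 22 February 2019), so Solath District is on standard time, UTC+04:30.
06:45 Solath District − 4h30m = 02:15 UTC.
1 March 2019 is a Friday, so the first Saturday is March 2.
1 October 2019 is a Tuesday, so Sundays fall on 6, 13, 20, 27; the last is October 27.
At the standard offset (UTC+00:30), 02:15 UTC + 0h30m = 02:45 Othund Republic standard time.
Daylight saving runs 2 March – 27 October; the standard-time date in Othund Republic, February 25, 2019, is outside that window, so Othund Republic is on standard time at UTC+00:30.
02:15 UTC + 0h30m = 02:45 Othund Republic.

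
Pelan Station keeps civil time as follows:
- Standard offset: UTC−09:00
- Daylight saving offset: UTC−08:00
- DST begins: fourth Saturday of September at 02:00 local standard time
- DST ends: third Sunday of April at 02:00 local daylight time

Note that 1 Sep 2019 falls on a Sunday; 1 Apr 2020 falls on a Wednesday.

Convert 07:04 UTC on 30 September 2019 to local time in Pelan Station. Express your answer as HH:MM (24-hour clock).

23:04

1 September 2019 is a Sunday, so the first Saturday is September 7 and the fourth is September 28.
1 April 2020 is a Wednesday, so the first Sunday is April 5 and the third is April 19.
At the standard offset (UTC−09:00), 07:04 UTC − 9h = 22:04 Pelan Station standard time (rolling into the previous day, 29 September 2019).
The standard-time date in Pelan Station, 29 September 2019, falls between 28 September 2019 and 19 April 2020, so daylight saving is in effect and Pelan Station is at UTC−08:00.
07:04 UTC − 8h = 23:04 local (rolling into the previous day, 29 September 2019).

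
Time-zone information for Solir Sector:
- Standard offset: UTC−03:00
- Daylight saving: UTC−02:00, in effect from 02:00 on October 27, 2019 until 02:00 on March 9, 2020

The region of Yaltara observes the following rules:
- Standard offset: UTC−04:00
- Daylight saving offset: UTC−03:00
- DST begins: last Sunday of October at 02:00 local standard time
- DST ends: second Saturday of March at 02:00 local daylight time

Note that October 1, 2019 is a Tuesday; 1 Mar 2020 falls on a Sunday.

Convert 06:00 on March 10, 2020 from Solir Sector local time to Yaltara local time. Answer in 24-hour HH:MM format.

March 10, 2020 does not fall between 27 October 2019 and 9 March 2020, so daylight saving is not in effect and Solir Sector is at UTC−03:00.
06:00 Solir Sector + 3h = 09:00 UTC.
1 October 2019 is a Tuesday, so Sundays fall on 6, 13, 20, 27; the last is October 27.
1 March 2020 is a Sunday, so the first Saturday is March 7 and the second is March 14.
At the standard offset (UTC−04:00), 09:00 UTC − 4h = 05:00 Yaltara standard time.
The standard-time date in Yaltara, March 10, 2020, falls between 27 October 2019 and 14 March 2020, so daylight saving is in effect and Yaltara is at UTC−03:00.
09:00 UTC − 3h = 06:00 Yaltara.

06:00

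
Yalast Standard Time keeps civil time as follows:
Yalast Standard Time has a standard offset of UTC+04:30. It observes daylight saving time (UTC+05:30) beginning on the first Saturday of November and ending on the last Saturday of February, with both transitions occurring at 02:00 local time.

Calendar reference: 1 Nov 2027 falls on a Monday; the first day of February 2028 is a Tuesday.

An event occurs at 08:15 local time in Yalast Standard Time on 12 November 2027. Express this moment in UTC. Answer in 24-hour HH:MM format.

1 November 2027 is a Monday, so the first Saturday is November 6.
1 February 2028 is a Tuesday, so Saturdays fall on 5, 12, 19, 26; the last is February 26.
12 November 2027 falls between 6 November 2027 and 26 February 2028, so daylight saving is in effect and Yalast Standard Time is at UTC+05:30.
08:15 local − 5h30m = 02:45 UTC.

02:45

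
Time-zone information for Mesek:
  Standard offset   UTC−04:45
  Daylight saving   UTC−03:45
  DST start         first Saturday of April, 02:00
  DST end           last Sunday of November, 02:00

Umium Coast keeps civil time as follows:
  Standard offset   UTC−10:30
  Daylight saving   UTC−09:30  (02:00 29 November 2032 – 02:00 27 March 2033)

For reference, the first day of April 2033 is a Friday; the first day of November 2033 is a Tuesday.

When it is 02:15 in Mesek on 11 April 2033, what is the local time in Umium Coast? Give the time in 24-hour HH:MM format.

19:30

1 April 2033 is a Friday, so the first Saturday is April 2.
1 November 2033 is a Tuesday, so Sundays fall on 6, 13, 20, 27; the last is November 27.
Daylight saving runs 2 April – 27 November; 11 April 2033 is inside that window, so Mesek is at UTC−03:45.
02:15 Mesek + 3h45m = 06:00 UTC.
At the standard offset (UTC−10:30), 06:00 UTC − 10h30m = 19:30 Umium Coast standard time (rolling into the previous day, 10 April 2033).
The standard-time date in Umium Coast, 10 April 2033, is outside the daylight-saving period (29 November 2032 – 27 March 2033), so Umium Coast is on standard time, UTC−10:30.
06:00 UTC − 10h30m = 19:30 Umium Coast (rolling into the previous day, 10 April 2033).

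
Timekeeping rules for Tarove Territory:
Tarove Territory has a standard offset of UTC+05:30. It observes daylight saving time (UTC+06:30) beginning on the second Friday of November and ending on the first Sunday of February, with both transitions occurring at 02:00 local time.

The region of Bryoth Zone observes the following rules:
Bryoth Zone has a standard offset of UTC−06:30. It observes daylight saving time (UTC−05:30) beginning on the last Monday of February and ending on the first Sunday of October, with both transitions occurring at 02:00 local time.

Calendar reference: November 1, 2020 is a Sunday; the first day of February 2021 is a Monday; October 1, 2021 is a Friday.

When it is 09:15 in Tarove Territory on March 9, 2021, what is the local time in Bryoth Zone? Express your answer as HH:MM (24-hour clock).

22:15

1 November 2020 is a Sunday, so the first Friday is November 6 and the second is November 13.
1 February 2021 is a Monday, so the first Sunday is February 7.
Daylight saving runs 13 November 2020 – 7 February 2021; March 9, 2021 is outside that window, so Tarove Territory is on standard time at UTC+05:30.
09:15 Tarove Territory − 5h30m = 03:45 UTC.
1 February 2021 is a Monday, so Mondays fall on 1, 8, 15, 22; the last is February 22.
1 October 2021 is a Friday, so the first Sunday is October 3.
At the standard offset (UTC−06:30), 03:45 UTC − 6h30m = 21:15 Bryoth Zone standard time (rolling into the previous day, 8 March 2021).
Daylight saving runs 22 February – 3 October; the standard-time date in Bryoth Zone, March 8, 2021, is inside that window, so Bryoth Zone is at UTC−05:30.
03:45 UTC − 5h30m = 22:15 Bryoth Zone (rolling into the previous day, 8 March 2021).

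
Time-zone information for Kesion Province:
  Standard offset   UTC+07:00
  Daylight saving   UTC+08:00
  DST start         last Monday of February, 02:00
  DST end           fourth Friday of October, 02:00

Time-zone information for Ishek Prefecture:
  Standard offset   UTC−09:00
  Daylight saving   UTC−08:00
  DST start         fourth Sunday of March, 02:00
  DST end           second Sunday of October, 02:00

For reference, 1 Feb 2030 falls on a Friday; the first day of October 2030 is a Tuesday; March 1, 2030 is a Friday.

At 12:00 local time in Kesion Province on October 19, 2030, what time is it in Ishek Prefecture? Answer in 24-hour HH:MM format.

19:00

1 February 2030 is a Friday, so Mondays fall on 4, 11, 18, 25; the last is February 25.
1 October 2030 is a Tuesday, so the first Friday is October 4 and the fourth is October 25.
Daylight saving runs 25 February – 25 October; October 19, 2030 is inside that window, so Kesion Province is at UTC+08:00.
12:00 Kesion Province − 8h = 04:00 UTC.
1 March 2030 is a Friday, so the first Sunday is March 3 and the fourth is March 24.
1 October 2030 is a Tuesday, so the first Sunday is October 6 and the second is October 13.
At the standard offset (UTC−09:00), 04:00 UTC − 9h = 19:00 Ishek Prefecture standard time (rolling into the previous day, 18 October 2030).
Daylight saving runs 24 March – 13 October; the standard-time date in Ishek Prefecture, October 18, 2030, is outside that window, so Ishek Prefecture is on standard time at UTC−09:00.
04:00 UTC − 9h = 19:00 Ishek Prefecture (rolling into the previous day, 18 October 2030).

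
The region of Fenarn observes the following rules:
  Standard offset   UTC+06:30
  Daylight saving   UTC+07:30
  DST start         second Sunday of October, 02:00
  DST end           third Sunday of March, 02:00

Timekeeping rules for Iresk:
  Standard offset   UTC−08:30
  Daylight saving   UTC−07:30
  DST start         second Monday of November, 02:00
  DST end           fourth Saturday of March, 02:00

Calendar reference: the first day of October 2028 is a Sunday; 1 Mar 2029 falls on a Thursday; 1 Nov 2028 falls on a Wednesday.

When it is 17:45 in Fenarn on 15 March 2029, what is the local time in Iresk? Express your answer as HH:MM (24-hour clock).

02:45

1 October 2028 is a Sunday, so the first Sunday is October 1 and the second is October 8.
1 March 2029 is a Thursday, so the first Sunday is March 4 and the third is March 18.
Daylight saving runs 8 October 2028 – 18 March 2029; 15 March 2029 is inside that window, so Fenarn is at UTC+07:30.
17:45 Fenarn − 7h30m = 10:15 UTC.
1 November 2028 is a Wednesday, so the first Monday is November 6 and the second is November 13.
1 March 2029 is a Thursday, so the first Saturday is March 3 and the fourth is March 24.
At the standard offset (UTC−08:30), 10:15 UTC − 8h30m = 01:45 Iresk standard time.
The standard-time date in Iresk, 15 March 2029, falls between 13 November 2028 and 24 March 2029, so daylight saving is in effect and Iresk is at UTC−07:30.
10:15 UTC − 7h30m = 02:45 Iresk.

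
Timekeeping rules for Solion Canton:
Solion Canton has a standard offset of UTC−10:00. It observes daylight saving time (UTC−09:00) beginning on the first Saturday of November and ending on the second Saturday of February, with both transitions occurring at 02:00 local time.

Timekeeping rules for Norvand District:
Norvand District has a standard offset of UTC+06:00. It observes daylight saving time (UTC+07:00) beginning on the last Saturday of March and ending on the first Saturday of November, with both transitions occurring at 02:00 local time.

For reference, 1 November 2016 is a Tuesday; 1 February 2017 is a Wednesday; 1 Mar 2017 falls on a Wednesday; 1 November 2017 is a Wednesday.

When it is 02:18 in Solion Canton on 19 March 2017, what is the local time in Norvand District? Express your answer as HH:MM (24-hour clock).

18:18

1 November 2016 is a Tuesday, so the first Saturday is November 5.
1 February 2017 is a Wednesday, so the first Saturday is February 4 and the second is February 11.
19 March 2017 is outside the daylight-saving period (5 November 2016 – 11 February 2017), so Solion Canton is on standard time, UTC−10:00.
02:18 Solion Canton + 10h = 12:18 UTC.
1 March 2017 is a Wednesday, so Saturdays fall on 4, 11, 18, 25; the last is March 25.
1 November 2017 is a Wednesday, so the first Saturday is November 4.
At the standard offset (UTC+06:00), 12:18 UTC + 6h = 18:18 Norvand District standard time.
The standard-time date in Norvand District, 19 March 2017, does not fall between 25 March and 4 November, so daylight saving is not in effect and Norvand District is at UTC+06:00.
12:18 UTC + 6h = 18:18 Norvand District.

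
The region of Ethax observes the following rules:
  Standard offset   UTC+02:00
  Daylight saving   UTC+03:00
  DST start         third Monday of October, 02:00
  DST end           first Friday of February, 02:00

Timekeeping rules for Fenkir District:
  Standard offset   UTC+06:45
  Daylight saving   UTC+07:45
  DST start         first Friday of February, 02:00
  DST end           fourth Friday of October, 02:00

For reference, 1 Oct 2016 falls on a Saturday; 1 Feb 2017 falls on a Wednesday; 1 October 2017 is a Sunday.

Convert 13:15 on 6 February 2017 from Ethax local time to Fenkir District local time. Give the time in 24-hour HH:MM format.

19:00

1 October 2016 is a Saturday, so the first Monday is October 3 and the third is October 17.
1 February 2017 is a Wednesday, so the first Friday is February 3.
Daylight saving runs 17 October 2016 – 3 February 2017; 6 February 2017 is outside that window, so Ethax is on standard time at UTC+02:00.
13:15 Ethax − 2h = 11:15 UTC.
1 February 2017 is a Wednesday, so the first Friday is February 3.
1 October 2017 is a Sunday, so the first Friday is October 6 and the fourth is October 27.
At the standard offset (UTC+06:45), 11:15 UTC + 6h45m = 18:00 Fenkir District standard time.
The standard-time date in Fenkir District, 6 February 2017, lies within the daylight-saving period (3 February – 27 October), so Fenkir District is on daylight time, UTC+07:45.
11:15 UTC + 7h45m = 19:00 Fenkir District.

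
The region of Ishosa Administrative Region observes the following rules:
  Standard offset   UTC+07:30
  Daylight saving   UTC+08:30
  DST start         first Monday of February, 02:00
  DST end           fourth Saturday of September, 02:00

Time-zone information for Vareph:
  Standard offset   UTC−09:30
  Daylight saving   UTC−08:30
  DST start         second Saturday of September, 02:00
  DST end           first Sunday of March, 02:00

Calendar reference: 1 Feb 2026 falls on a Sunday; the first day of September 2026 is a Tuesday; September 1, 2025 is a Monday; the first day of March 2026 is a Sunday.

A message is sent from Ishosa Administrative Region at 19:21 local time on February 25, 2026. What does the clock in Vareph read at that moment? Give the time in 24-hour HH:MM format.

1 February 2026 is a Sunday, so the first Monday is February 2.
1 September 2026 is a Tuesday, so the first Saturday is September 5 and the fourth is September 26.
February 25, 2026 falls between 2 February and 26 September, so daylight saving is in effect and Ishosa Administrative Region is at UTC+08:30.
19:21 Ishosa Administrative Region − 8h30m = 10:51 UTC.
1 September 2025 is a Monday, so the first Saturday is September 6 and the second is September 13.
1 March 2026 is a Sunday, so the first Sunday is March 1.
At the standard offset (UTC−09:30), 10:51 UTC − 9h30m = 01:21 Vareph standard time.
The standard-time date in Vareph, February 25, 2026, falls between 13 September 2025 and 1 March 2026, so daylight saving is in effect and Vareph is at UTC−08:30.
10:51 UTC − 8h30m = 02:21 Vareph.

02:21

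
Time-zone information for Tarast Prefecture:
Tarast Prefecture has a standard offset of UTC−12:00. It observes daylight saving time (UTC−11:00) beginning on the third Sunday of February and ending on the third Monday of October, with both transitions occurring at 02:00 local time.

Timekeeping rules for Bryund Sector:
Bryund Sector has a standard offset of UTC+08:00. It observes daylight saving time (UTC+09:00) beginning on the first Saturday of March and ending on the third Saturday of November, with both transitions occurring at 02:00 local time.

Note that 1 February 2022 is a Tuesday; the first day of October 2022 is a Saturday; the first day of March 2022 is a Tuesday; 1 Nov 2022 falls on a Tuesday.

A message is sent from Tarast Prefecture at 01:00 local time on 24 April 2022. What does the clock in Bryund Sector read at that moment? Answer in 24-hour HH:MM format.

1 February 2022 is a Tuesday, so the first Sunday is February 6 and the third is February 20.
1 October 2022 is a Saturday, so the first Monday is October 3 and the third is October 17.
Daylight saving runs 20 February – 17 October; 24 April 2022 is inside that window, so Tarast Prefecture is at UTC−11:00.
01:00 Tarast Prefecture + 11h = 12:00 UTC.
1 March 2022 is a Tuesday, so the first Saturday is March 5.
1 November 2022 is a Tuesday, so the first Saturday is November 5 and the third is November 19.
At the standard offset (UTC+08:00), 12:00 UTC + 8h = 20:00 Bryund Sector standard time.
The standard-time date in Bryund Sector, 24 April 2022, falls between 5 March and 19 November, so daylight saving is in effect and Bryund Sector is at UTC+09:00.
12:00 UTC + 9h = 21:00 Bryund Sector.

21:00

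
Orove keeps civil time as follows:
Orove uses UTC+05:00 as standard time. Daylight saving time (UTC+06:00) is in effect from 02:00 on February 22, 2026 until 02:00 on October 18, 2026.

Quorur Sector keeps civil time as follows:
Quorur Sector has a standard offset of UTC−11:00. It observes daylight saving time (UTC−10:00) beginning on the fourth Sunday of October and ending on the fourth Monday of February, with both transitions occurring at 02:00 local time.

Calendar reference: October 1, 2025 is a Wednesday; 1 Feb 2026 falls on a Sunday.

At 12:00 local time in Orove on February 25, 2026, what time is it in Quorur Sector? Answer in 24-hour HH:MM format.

19:00

February 25, 2026 falls between 22 February and 18 October, so daylight saving is in effect and Orove is at UTC+06:00.
12:00 Orove − 6h = 06:00 UTC.
1 October 2025 is a Wednesday, so the first Sunday is October 5 and the fourth is October 26.
1 February 2026 is a Sunday, so the first Monday is February 2 and the fourth is February 23.
At the standard offset (UTC−11:00), 06:00 UTC − 11h = 19:00 Quorur Sector standard time (rolling into the previous day, 24 February 2026).
The standard-time date in Quorur Sector, February 24, 2026, is outside the daylight-saving period (26 October 2025 – 23 February 2026), so Quorur Sector is on standard time, UTC−11:00.
06:00 UTC − 11h = 19:00 Quorur Sector (rolling into the previous day, 24 February 2026).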